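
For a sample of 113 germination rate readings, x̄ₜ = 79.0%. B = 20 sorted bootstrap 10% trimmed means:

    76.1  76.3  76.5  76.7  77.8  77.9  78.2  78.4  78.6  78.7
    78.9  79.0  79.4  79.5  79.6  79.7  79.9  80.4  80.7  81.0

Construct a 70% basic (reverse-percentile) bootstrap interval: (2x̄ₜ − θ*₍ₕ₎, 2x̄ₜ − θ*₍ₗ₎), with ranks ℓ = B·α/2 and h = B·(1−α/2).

(78.1, 81.5)

Percentile endpoints at ranks 3 and 17: θ*₍3₎ = 76.5, θ*₍17₎ = 79.9.
Basic interval reflects these around x̄ₜ:
  lower = 2 × 79.0 − 79.9 = 78.1
  upper = 2 × 79.0 − 76.5 = 81.5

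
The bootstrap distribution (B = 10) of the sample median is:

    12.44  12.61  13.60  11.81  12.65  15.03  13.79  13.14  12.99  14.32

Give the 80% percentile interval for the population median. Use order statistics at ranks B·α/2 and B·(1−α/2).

(11.81, 14.32)

Sorted replicates: 11.81, 12.44, 12.61, 12.65, 12.99, 13.14, 13.60, 13.79, 14.32, 15.03
α = 0.20; lower rank = 10 × 0.100 = 1; upper rank = 10 × 0.900 = 9.
The 1st smallest replicate is 11.81; the 9th is 14.32.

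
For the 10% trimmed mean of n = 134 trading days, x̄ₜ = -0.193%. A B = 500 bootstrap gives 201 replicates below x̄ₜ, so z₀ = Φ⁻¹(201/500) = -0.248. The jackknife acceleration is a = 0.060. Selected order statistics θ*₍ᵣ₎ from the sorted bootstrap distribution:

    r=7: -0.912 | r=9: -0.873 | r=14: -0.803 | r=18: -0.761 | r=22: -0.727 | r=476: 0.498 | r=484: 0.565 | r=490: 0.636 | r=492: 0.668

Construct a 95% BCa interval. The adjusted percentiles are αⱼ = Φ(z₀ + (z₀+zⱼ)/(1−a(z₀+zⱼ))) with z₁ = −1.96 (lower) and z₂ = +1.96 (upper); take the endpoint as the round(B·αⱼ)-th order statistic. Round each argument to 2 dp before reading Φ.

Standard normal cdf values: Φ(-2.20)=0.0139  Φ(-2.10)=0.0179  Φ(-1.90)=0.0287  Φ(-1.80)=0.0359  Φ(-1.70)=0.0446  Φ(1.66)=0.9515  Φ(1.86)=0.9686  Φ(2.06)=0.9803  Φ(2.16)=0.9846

(-0.912, 0.498)

Lower: z₀ + z₁ = -0.248 + (-1.960) = -2.208; 1 − a(z₀+z₁) = 1 − (0.060)(-2.208) = 1.1325; argument = -0.248 + (-2.208)/1.1325 = -2.1977 → -2.20.
α₁ = Φ(-2.20) = 0.0139; rank = round(500 × 0.0139) = 7; θ*₍7₎ = -0.912.
Upper: z₀ + z₂ = 1.712; 1 − a(z₀+z₂) = 0.8973; argument = 1.6600 → 1.66; α₂ = 0.9515; rank = 476; θ*₍476₎ = 0.498.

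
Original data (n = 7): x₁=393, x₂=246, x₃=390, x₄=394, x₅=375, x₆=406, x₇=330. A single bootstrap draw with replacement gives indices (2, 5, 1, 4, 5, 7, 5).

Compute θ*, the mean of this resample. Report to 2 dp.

θ* = 355.43

Resample values: 246, 375, 393, 394, 375, 330, 375.
Mean = (246 + 375 + 393 + 394 + 375 + 330 + 375) / 7 = 2488.0 / 7 = 355.43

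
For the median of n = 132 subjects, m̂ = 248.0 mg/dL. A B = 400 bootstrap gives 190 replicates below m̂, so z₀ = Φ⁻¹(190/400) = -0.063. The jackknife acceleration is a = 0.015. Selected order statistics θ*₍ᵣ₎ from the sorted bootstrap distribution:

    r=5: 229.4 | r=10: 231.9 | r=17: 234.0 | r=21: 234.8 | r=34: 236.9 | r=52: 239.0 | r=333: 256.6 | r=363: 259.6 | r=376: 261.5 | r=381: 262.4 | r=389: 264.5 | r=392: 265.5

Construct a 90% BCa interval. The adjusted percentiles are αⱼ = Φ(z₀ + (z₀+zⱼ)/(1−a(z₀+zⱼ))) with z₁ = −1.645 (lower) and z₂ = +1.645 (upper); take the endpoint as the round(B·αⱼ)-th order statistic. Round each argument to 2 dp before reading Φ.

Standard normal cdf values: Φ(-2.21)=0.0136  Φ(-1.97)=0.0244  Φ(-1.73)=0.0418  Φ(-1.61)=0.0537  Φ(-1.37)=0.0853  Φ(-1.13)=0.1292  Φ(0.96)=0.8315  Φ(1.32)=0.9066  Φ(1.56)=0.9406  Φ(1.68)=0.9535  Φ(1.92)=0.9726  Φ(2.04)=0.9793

(234.0, 261.5)

Lower: z₀ + z₁ = -0.063 + (-1.645) = -1.708; 1 − a(z₀+z₁) = 1 − (0.015)(-1.708) = 1.0256; argument = -0.063 + (-1.708)/1.0256 = -1.7283 → -1.73.
α₁ = Φ(-1.73) = 0.0418; rank = round(400 × 0.0418) = 17; θ*₍17₎ = 234.0.
Upper: z₀ + z₂ = 1.582; 1 − a(z₀+z₂) = 0.9763; argument = 1.5575 → 1.56; α₂ = 0.9406; rank = 376; θ*₍376₎ = 261.5.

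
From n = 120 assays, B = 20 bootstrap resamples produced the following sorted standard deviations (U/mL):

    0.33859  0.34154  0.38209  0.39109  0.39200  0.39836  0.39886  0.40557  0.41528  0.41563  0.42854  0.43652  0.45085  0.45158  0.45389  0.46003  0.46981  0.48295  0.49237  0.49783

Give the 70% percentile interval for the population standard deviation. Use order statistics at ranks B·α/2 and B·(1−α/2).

(0.38209, 0.46981)

α = 0.30; lower rank = 20 × 0.150 = 3; upper rank = 20 × 0.850 = 17.
The 3rd smallest replicate is 0.38209; the 17th is 0.46981.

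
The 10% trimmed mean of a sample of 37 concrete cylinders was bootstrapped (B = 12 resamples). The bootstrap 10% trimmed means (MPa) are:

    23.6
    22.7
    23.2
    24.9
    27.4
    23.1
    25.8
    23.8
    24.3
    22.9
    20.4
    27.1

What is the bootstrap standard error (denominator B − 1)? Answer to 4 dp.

SE* = 1.9702

Bootstrap SE is the standard deviation of the 12 replicate 10% trimmed means.
Mean of replicates: (23.6 + 22.7 + 23.2 + 24.9 + 27.4 + 23.1 + 25.8 + 23.8 + 24.3 + 22.9 + 20.4 + 27.1) / 12 = 289.20000 / 12 = 24.10000
Sum of squared deviations: (−0.50000)² + (−1.40000)² + (−0.90000)² + (+0.80000)² + (+3.30000)² + (−1.00000)² + (+1.70000)² + (−0.30000)² + (+0.20000)² + (−1.20000)² + (−3.70000)² + (+3.00000)² = 42.70000
Variance = 42.70000 / 11 = 3.88182
SE* = √3.88182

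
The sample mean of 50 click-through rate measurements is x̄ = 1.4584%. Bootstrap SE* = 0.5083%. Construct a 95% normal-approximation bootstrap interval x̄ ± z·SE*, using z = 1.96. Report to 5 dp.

(0.46213, 2.45467)

Margin = 1.96 × 0.5083 = 0.996268
Interval: 1.4584 ± 0.996268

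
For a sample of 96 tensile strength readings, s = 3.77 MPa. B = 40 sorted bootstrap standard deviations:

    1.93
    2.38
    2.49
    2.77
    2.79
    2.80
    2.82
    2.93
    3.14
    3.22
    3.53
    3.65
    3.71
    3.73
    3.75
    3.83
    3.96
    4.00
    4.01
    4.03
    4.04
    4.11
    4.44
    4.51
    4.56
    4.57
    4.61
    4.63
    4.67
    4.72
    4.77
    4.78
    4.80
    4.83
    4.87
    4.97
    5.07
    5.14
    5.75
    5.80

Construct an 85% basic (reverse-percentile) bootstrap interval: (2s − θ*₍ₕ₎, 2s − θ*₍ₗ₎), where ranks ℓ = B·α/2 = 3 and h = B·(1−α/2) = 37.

Percentile endpoints at ranks 3 and 37: θ*₍3₎ = 2.49, θ*₍37₎ = 5.07.
Basic interval reflects these around s:
  lower = 2 × 3.77 − 5.07 = 2.47
  upper = 2 × 3.77 − 2.49 = 5.05

(2.47, 5.05)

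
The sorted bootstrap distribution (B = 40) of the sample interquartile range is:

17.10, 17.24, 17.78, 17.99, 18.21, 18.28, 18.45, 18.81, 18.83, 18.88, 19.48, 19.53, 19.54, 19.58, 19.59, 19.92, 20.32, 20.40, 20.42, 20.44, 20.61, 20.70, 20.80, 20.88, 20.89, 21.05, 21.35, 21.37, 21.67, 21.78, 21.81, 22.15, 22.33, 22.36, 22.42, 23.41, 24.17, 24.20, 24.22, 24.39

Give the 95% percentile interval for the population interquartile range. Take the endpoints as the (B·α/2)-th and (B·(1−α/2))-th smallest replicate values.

α = 0.05; lower rank = 40 × 0.025 = 1; upper rank = 40 × 0.975 = 39.
The 1st smallest replicate is 17.10; the 39th is 24.22.

(17.10, 24.22)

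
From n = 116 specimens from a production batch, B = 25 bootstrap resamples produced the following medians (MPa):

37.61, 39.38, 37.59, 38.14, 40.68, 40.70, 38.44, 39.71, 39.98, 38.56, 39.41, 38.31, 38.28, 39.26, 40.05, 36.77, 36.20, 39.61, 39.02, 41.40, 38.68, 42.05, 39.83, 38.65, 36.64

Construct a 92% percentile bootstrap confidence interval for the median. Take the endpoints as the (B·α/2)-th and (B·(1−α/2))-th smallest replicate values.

Sorted replicates: 36.20, 36.64, 36.77, 37.59, 37.61, 38.14, 38.28, 38.31, 38.44, 38.56, 38.65, 38.68, 39.02, 39.26, 39.38, 39.41, 39.61, 39.71, 39.83, 39.98, 40.05, 40.68, 40.70, 41.40, 42.05
α = 0.08; lower rank = 25 × 0.040 = 1; upper rank = 25 × 0.960 = 24.
The 1st smallest replicate is 36.20; the 24th is 41.40.

(36.20, 41.40)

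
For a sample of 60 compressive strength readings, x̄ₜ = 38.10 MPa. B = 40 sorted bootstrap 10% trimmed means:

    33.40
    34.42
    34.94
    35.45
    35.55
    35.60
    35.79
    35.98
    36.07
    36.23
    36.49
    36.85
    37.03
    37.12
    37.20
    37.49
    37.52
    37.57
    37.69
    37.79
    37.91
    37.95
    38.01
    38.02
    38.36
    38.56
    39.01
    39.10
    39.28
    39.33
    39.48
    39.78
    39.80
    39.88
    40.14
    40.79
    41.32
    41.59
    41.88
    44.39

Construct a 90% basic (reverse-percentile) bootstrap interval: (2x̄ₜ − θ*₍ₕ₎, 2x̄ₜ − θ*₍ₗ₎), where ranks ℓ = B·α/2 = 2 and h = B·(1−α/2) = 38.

(34.61, 41.78)

Percentile endpoints at ranks 2 and 38: θ*₍2₎ = 34.42, θ*₍38₎ = 41.59.
Basic interval reflects these around x̄ₜ:
  lower = 2 × 38.10 − 41.59 = 34.61
  upper = 2 × 38.10 − 34.42 = 41.78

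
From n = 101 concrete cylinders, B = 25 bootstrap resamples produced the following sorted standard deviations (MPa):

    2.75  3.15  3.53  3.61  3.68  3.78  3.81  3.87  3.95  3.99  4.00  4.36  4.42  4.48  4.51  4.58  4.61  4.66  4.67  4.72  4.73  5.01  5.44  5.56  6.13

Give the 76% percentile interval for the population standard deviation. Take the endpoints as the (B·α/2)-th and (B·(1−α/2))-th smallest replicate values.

α = 0.24; lower rank = 25 × 0.120 = 3; upper rank = 25 × 0.880 = 22.
The 3rd smallest replicate is 3.53; the 22nd is 5.01.

(3.53, 5.01)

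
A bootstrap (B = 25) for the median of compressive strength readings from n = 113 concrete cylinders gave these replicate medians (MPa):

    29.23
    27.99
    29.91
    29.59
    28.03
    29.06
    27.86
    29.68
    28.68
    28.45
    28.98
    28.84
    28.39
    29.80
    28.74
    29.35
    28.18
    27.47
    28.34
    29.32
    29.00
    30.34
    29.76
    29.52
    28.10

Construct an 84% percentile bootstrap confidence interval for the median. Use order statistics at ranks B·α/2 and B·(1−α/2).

(27.86, 29.80)

Sorted replicates: 27.47, 27.86, 27.99, 28.03, 28.10, 28.18, 28.34, 28.39, 28.45, 28.68, 28.74, 28.84, 28.98, 29.00, 29.06, 29.23, 29.32, 29.35, 29.52, 29.59, 29.68, 29.76, 29.80, 29.91, 30.34
α = 0.16; lower rank = 25 × 0.080 = 2; upper rank = 25 × 0.920 = 23.
The 2nd smallest replicate is 27.86; the 23rd is 29.80.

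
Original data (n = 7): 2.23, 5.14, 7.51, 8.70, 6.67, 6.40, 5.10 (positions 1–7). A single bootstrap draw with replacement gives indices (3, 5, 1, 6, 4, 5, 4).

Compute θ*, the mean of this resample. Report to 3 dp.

Resample values: 7.51, 6.67, 2.23, 6.40, 8.70, 6.67, 8.70.
Mean = (7.51 + 6.67 + 2.23 + 6.40 + 8.70 + 6.67 + 8.70) / 7 = 46.880 / 7 = 6.697

θ* = 6.697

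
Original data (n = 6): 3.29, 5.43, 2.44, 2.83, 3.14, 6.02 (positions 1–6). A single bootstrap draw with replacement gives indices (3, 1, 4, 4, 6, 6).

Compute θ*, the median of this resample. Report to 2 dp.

θ* = 3.06

Resample values: 2.44, 3.29, 2.83, 2.83, 6.02, 6.02.
Sorted: 2.44, 2.83, 2.83, 3.29, 6.02, 6.02
Median = average of the two middle values = 3.06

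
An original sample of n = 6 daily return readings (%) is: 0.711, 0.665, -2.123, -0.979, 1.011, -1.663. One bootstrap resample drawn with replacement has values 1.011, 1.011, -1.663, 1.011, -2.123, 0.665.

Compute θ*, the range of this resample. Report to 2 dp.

Range = 1.011 − -2.123 = 3.13

θ* = 3.13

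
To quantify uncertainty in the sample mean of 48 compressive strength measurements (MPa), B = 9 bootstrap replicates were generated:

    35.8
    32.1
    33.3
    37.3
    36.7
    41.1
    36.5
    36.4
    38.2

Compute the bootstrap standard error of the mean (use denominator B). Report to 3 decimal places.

SE* = 2.465

Bootstrap SE is the standard deviation of the 9 replicate means.
Mean of replicates: (35.8 + 32.1 + 33.3 + 37.3 + 36.7 + 41.1 + 36.5 + 36.4 + 38.2) / 9 = 327.4000 / 9 = 36.3778
Sum of squared deviations: (−0.5778)² + (−4.2778)² + (−3.0778)² + (+0.9222)² + (+0.3222)² + (+4.7222)² + (+0.1222)² + (+0.0222)² + (+1.8222)² = 54.6956
Variance = 54.6956 / 9 = 6.0773
SE* = √6.0773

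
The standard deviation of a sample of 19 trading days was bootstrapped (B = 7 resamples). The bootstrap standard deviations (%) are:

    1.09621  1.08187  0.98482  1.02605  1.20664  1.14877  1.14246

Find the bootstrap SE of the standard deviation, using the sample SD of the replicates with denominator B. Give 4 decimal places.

SE* = 0.0703

Bootstrap SE is the standard deviation of the 7 replicate standard deviations.
Mean of replicates: (1.09621 + 1.08187 + 0.98482 + 1.02605 + 1.20664 + 1.14877 + 1.14246) / 7 = 7.686820 / 7 = 1.098117
Sum of squared deviations: (−0.001907)² + (−0.016247)² + (−0.113297)² + (−0.072067)² + (+0.108523)² + (+0.050653)² + (+0.044343)² = 0.034607
Variance = 0.034607 / 7 = 0.004944
SE* = √0.004944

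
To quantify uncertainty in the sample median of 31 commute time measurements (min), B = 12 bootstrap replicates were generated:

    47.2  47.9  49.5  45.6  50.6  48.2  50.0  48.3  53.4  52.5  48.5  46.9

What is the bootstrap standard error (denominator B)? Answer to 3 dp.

SE* = 2.183

Bootstrap SE is the standard deviation of the 12 replicate medians.
Mean of replicates: (47.2 + 47.9 + 49.5 + 45.6 + 50.6 + 48.2 + 50.0 + 48.3 + 53.4 + 52.5 + 48.5 + 46.9) / 12 = 588.6000 / 12 = 49.0500
Sum of squared deviations: (−1.8500)² + (−1.1500)² + (+0.4500)² + (−3.4500)² + (+1.5500)² + (−0.8500)² + (+0.9500)² + (−0.7500)² + (+4.3500)² + (+3.4500)² + (−0.5500)² + (−2.1500)² = 57.1900
Variance = 57.1900 / 12 = 4.7658
SE* = √4.7658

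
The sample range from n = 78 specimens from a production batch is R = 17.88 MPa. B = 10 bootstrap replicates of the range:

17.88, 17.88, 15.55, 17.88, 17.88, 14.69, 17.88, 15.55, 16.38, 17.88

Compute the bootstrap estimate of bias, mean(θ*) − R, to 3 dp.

mean(θ*) = (17.88 + 17.88 + 15.55 + 17.88 + 17.88 + 14.69 + 17.88 + 15.55 + 16.38 + 17.88) / 10 = 16.9450
bias = 16.9450 − 17.88

bias = −0.935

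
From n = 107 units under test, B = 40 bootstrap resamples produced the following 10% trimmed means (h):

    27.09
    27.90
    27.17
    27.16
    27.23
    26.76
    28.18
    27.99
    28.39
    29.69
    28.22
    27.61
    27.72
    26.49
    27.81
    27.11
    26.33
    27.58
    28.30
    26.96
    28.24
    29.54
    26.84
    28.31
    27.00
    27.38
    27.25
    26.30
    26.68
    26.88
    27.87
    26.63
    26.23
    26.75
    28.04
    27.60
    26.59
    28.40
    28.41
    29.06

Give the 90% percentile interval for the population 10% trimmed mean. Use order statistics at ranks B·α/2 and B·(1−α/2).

(26.30, 29.06)

Sorted replicates: 26.23, 26.30, 26.33, 26.49, 26.59, 26.63, 26.68, 26.75, 26.76, 26.84, 26.88, 26.96, 27.00, 27.09, 27.11, 27.16, 27.17, 27.23, 27.25, 27.38, 27.58, 27.60, 27.61, 27.72, 27.81, 27.87, 27.90, 27.99, 28.04, 28.18, 28.22, 28.24, 28.30, 28.31, 28.39, 28.40, 28.41, 29.06, 29.54, 29.69
α = 0.10; lower rank = 40 × 0.050 = 2; upper rank = 40 × 0.950 = 38.
The 2nd smallest replicate is 26.30; the 38th is 29.06.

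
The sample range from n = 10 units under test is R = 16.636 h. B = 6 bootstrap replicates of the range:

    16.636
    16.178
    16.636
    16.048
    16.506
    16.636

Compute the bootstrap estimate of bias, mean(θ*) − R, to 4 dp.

mean(θ*) = (16.636 + 16.178 + 16.636 + 16.048 + 16.506 + 16.636) / 6 = 16.44000
bias = 16.44000 − 16.636

bias = −0.1960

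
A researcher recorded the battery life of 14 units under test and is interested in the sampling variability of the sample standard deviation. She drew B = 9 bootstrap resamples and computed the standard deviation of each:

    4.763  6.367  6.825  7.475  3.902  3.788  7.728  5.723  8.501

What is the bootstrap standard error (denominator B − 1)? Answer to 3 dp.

Bootstrap SE is the standard deviation of the 9 replicate standard deviations.
Mean of replicates: (4.763 + 6.367 + 6.825 + 7.475 + 3.902 + 3.788 + 7.728 + 5.723 + 8.501) / 9 = 55.0720 / 9 = 6.1191
Sum of squared deviations: (−1.3561)² + (+0.2479)² + (+0.7059)² + (+1.3559)² + (−2.2171)² + (−2.3311)² + (+1.6089)² + (−0.3961)² + (+2.3819)² = 23.0057
Variance = 23.0057 / 8 = 2.8757
SE* = √2.8757

SE* = 1.696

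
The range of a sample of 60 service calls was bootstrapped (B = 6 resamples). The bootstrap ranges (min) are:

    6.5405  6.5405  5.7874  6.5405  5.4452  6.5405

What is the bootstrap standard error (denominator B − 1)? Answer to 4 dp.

Bootstrap SE is the standard deviation of the 6 replicate ranges.
Mean of replicates: (6.5405 + 6.5405 + 5.7874 + 6.5405 + 5.4452 + 6.5405) / 6 = 37.39460 / 6 = 6.23243
Sum of squared deviations: (+0.30807)² + (+0.30807)² + (−0.44503)² + (+0.30807)² + (−0.78723)² + (+0.30807)² = 1.19741
Variance = 1.19741 / 5 = 0.23948
SE* = √0.23948

SE* = 0.4894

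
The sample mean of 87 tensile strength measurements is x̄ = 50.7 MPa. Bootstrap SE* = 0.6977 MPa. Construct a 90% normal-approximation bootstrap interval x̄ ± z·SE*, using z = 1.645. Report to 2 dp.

(49.55, 51.85)

Margin = 1.645 × 0.6977 = 1.148
Interval: 50.7 ± 1.148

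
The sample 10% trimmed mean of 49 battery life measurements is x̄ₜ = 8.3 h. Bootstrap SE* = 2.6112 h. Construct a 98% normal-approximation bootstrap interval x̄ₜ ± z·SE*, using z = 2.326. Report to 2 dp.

Margin = 2.326 × 2.6112 = 6.074
Interval: 8.3 ± 6.074

(2.23, 14.37)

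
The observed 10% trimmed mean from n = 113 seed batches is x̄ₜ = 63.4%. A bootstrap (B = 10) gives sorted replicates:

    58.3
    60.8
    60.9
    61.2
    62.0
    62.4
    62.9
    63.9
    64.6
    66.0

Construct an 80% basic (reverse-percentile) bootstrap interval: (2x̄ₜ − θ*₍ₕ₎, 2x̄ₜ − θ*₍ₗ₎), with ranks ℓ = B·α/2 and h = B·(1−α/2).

(62.2, 68.5)

Percentile endpoints at ranks 1 and 9: θ*₍1₎ = 58.3, θ*₍9₎ = 64.6.
Basic interval reflects these around x̄ₜ:
  lower = 2 × 63.4 − 64.6 = 62.2
  upper = 2 × 63.4 − 58.3 = 68.5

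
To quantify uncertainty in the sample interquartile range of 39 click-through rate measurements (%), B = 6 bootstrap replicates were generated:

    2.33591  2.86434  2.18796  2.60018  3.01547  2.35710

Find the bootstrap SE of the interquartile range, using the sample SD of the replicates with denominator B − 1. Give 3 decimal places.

SE* = 0.326

Bootstrap SE is the standard deviation of the 6 replicate interquartile ranges.
Mean of replicates: (2.33591 + 2.86434 + 2.18796 + 2.60018 + 3.01547 + 2.35710) / 6 = 15.360960 / 6 = 2.560160
Sum of squared deviations: (−0.224250)² + (+0.304180)² + (−0.372200)² + (+0.040020)² + (+0.455310)² + (−0.203060)² = 0.531489
Variance = 0.531489 / 5 = 0.106298
SE* = √0.106298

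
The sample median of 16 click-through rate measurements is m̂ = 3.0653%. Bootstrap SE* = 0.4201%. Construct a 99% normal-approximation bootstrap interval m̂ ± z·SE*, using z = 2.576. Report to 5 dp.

(1.98312, 4.14748)

Margin = 2.576 × 0.4201 = 1.082178
Interval: 3.0653 ± 1.082178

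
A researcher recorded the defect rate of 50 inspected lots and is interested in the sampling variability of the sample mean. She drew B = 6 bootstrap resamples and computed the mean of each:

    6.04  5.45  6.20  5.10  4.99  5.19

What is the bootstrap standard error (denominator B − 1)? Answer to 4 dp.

Bootstrap SE is the standard deviation of the 6 replicate means.
Mean of replicates: (6.04 + 5.45 + 6.20 + 5.10 + 4.99 + 5.19) / 6 = 32.97000 / 6 = 5.49500
Sum of squared deviations: (+0.54500)² + (−0.04500)² + (+0.70500)² + (−0.39500)² + (−0.50500)² + (−0.30500)² = 1.30015
Variance = 1.30015 / 5 = 0.26003
SE* = √0.26003

SE* = 0.5099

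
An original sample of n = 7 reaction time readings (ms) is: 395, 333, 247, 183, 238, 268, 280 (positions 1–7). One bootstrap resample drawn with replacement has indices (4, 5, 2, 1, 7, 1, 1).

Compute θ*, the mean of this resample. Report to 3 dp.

Resample values: 183, 238, 333, 395, 280, 395, 395.
Mean = (183 + 238 + 333 + 395 + 280 + 395 + 395) / 7 = 2219.0 / 7 = 317.000

θ* = 317.000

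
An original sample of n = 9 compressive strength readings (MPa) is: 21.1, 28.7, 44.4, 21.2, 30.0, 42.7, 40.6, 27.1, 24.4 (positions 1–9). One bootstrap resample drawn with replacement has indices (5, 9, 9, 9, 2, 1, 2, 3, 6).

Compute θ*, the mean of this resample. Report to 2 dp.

Resample values: 30.0, 24.4, 24.4, 24.4, 28.7, 21.1, 28.7, 44.4, 42.7.
Mean = (30.0 + 24.4 + 24.4 + 24.4 + 28.7 + 21.1 + 28.7 + 44.4 + 42.7) / 9 = 268.80 / 9 = 29.87

θ* = 29.87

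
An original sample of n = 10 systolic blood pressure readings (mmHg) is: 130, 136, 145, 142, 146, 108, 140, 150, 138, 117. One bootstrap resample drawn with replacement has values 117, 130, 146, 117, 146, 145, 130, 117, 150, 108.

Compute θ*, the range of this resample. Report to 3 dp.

Range = 150 − 108 = 42.000

θ* = 42.000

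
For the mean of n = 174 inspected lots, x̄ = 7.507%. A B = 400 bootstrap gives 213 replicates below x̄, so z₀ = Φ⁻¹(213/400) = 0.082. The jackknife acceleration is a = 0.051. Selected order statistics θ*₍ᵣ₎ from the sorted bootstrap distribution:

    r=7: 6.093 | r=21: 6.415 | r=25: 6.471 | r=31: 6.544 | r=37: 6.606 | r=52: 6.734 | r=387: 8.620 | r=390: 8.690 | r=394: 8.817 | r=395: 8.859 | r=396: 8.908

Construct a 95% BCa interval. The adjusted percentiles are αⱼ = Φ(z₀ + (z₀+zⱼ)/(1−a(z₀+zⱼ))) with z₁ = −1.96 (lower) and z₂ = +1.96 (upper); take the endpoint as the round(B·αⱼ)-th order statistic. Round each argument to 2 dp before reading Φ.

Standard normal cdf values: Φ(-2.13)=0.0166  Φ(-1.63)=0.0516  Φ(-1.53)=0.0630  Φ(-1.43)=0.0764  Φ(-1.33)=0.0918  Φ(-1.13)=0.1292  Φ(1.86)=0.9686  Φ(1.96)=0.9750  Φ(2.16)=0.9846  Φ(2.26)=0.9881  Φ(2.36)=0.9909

Lower: z₀ + z₁ = 0.082 + (-1.960) = -1.878; 1 − a(z₀+z₁) = 1 − (0.051)(-1.878) = 1.0958; argument = 0.082 + (-1.878)/1.0958 = -1.6319 → -1.63.
α₁ = Φ(-1.63) = 0.0516; rank = round(400 × 0.0516) = 21; θ*₍21₎ = 6.415.
Upper: z₀ + z₂ = 2.042; 1 − a(z₀+z₂) = 0.8959; argument = 2.3614 → 2.36; α₂ = 0.9909; rank = 396; θ*₍396₎ = 8.908.

(6.415, 8.908)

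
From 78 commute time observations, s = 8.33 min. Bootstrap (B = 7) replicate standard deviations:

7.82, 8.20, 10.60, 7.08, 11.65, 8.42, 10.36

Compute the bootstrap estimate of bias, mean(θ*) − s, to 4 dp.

bias = +0.8314

mean(θ*) = (7.82 + 8.20 + 10.60 + 7.08 + 11.65 + 8.42 + 10.36) / 7 = 9.16143
bias = 9.16143 − 8.33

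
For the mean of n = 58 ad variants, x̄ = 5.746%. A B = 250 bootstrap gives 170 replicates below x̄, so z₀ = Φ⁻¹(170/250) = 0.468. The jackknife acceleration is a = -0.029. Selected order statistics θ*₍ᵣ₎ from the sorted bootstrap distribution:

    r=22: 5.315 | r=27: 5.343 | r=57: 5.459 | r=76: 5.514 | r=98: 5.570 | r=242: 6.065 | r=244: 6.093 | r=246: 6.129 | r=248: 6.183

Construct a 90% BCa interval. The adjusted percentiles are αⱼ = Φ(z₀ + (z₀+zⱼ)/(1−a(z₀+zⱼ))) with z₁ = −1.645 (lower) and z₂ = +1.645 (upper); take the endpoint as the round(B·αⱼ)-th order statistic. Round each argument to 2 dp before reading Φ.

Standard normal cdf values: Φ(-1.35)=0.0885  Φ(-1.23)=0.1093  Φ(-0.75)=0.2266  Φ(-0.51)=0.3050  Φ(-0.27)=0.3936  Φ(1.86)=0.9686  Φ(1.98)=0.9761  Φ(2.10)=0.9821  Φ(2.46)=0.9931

Lower: z₀ + z₁ = 0.468 + (-1.645) = -1.177; 1 − a(z₀+z₁) = 1 − (-0.029)(-1.177) = 0.9659; argument = 0.468 + (-1.177)/0.9659 = -0.7506 → -0.75.
α₁ = Φ(-0.75) = 0.2266; rank = round(250 × 0.2266) = 57; θ*₍57₎ = 5.459.
Upper: z₀ + z₂ = 2.113; 1 − a(z₀+z₂) = 1.0613; argument = 2.4590 → 2.46; α₂ = 0.9931; rank = 248; θ*₍248₎ = 6.183.

(5.459, 6.183)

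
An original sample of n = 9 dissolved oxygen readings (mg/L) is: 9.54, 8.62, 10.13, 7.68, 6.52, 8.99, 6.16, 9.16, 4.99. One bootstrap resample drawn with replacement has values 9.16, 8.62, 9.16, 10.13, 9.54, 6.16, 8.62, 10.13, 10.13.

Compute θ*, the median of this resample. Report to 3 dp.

Sorted: 6.16, 8.62, 8.62, 9.16, 9.16, 9.54, 10.13, 10.13, 10.13
Median = middle value = 9.160

θ* = 9.160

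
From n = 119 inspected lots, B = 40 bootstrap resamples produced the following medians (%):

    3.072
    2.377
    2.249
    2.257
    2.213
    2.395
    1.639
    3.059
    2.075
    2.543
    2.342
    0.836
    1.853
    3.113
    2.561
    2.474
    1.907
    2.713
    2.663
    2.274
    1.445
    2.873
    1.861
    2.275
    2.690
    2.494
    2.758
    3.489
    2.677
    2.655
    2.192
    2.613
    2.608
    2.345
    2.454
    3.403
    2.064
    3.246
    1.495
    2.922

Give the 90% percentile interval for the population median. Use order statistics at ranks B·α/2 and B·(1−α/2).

(1.445, 3.246)

Sorted replicates: 0.836, 1.445, 1.495, 1.639, 1.853, 1.861, 1.907, 2.064, 2.075, 2.192, 2.213, 2.249, 2.257, 2.274, 2.275, 2.342, 2.345, 2.377, 2.395, 2.454, 2.474, 2.494, 2.543, 2.561, 2.608, 2.613, 2.655, 2.663, 2.677, 2.690, 2.713, 2.758, 2.873, 2.922, 3.059, 3.072, 3.113, 3.246, 3.403, 3.489
α = 0.10; lower rank = 40 × 0.050 = 2; upper rank = 40 × 0.950 = 38.
The 2nd smallest replicate is 1.445; the 38th is 3.246.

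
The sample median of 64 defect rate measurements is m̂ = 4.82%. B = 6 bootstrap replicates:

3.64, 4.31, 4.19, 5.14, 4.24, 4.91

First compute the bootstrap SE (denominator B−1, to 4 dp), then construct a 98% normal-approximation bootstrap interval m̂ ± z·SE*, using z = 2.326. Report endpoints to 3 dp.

(3.562, 6.078)

Mean of replicates = 4.4050; sum of squared deviations = 1.4629; SE* = √(1.4629/5) = 0.5409
Margin = 2.326 × 0.5409 = 1.2581
Interval: 4.82 ± 1.2581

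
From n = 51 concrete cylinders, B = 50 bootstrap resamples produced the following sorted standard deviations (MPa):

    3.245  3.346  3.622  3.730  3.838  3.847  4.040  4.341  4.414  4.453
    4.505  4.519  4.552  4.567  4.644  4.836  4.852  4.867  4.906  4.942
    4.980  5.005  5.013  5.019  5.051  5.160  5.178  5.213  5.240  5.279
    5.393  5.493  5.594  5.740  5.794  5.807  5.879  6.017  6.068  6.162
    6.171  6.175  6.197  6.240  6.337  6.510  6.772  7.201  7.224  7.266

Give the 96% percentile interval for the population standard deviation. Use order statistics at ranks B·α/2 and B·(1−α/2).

α = 0.04; lower rank = 50 × 0.020 = 1; upper rank = 50 × 0.980 = 49.
The 1st smallest replicate is 3.245; the 49th is 7.224.

(3.245, 7.224)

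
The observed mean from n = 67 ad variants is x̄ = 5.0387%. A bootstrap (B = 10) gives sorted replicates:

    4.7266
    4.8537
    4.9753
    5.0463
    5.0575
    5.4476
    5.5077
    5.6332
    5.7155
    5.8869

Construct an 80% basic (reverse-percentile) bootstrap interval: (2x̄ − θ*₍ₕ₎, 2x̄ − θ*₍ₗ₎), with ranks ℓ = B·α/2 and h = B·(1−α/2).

(4.3619, 5.3508)

Percentile endpoints at ranks 1 and 9: θ*₍1₎ = 4.7266, θ*₍9₎ = 5.7155.
Basic interval reflects these around x̄:
  lower = 2 × 5.0387 − 5.7155 = 4.3619
  upper = 2 × 5.0387 − 4.7266 = 5.3508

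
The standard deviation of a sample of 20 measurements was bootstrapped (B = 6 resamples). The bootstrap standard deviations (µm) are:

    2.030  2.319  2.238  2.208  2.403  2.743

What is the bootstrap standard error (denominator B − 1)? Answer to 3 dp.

Bootstrap SE is the standard deviation of the 6 replicate standard deviations.
Mean of replicates: (2.030 + 2.319 + 2.238 + 2.208 + 2.403 + 2.743) / 6 = 13.9410 / 6 = 2.3235
Sum of squared deviations: (−0.2935)² + (−0.0045)² + (−0.0855)² + (−0.1155)² + (+0.0795)² + (+0.4195)² = 0.2891
Variance = 0.2891 / 5 = 0.0578
SE* = √0.0578

SE* = 0.240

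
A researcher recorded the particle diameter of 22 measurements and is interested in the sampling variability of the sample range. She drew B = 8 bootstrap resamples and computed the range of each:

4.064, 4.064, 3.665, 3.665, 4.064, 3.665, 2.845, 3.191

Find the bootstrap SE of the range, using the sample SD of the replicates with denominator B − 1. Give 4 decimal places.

SE* = 0.4430

Bootstrap SE is the standard deviation of the 8 replicate ranges.
Mean of replicates: (4.064 + 4.064 + 3.665 + 3.665 + 4.064 + 3.665 + 2.845 + 3.191) / 8 = 29.22300 / 8 = 3.65287
Sum of squared deviations: (+0.41113)² + (+0.41113)² + (+0.01213)² + (+0.01213)² + (+0.41113)² + (+0.01213)² + (−0.80787)² + (−0.46188)² = 1.37350
Variance = 1.37350 / 7 = 0.19621
SE* = √0.19621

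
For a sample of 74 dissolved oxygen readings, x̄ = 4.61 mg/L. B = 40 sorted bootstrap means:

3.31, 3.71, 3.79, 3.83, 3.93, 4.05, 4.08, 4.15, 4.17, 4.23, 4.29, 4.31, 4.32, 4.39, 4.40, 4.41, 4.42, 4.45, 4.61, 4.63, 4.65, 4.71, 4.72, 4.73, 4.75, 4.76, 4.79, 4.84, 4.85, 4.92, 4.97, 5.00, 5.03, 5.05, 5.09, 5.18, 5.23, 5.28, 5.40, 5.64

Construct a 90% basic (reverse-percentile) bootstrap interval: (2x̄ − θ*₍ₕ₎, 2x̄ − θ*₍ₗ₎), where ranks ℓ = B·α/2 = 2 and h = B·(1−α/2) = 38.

(3.94, 5.51)

Percentile endpoints at ranks 2 and 38: θ*₍2₎ = 3.71, θ*₍38₎ = 5.28.
Basic interval reflects these around x̄:
  lower = 2 × 4.61 − 5.28 = 3.94
  upper = 2 × 4.61 − 3.71 = 5.51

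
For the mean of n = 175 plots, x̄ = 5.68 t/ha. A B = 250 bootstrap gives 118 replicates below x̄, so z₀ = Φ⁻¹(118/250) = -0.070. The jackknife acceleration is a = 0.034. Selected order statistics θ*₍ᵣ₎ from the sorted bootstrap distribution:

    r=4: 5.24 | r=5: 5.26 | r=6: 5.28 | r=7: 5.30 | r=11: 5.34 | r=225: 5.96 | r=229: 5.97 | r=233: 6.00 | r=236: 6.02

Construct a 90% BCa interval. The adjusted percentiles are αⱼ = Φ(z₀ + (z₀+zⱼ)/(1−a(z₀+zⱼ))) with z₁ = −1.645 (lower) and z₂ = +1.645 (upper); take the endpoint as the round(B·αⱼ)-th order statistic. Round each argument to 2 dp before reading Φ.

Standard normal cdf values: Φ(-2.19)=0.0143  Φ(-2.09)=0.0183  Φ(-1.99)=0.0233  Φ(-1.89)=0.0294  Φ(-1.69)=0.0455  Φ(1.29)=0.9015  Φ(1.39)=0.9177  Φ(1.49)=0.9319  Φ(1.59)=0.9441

(5.34, 6.02)

Lower: z₀ + z₁ = -0.070 + (-1.645) = -1.715; 1 − a(z₀+z₁) = 1 − (0.034)(-1.715) = 1.0583; argument = -0.070 + (-1.715)/1.0583 = -1.6905 → -1.69.
α₁ = Φ(-1.69) = 0.0455; rank = round(250 × 0.0455) = 11; θ*₍11₎ = 5.34.
Upper: z₀ + z₂ = 1.575; 1 − a(z₀+z₂) = 0.9465; argument = 1.5941 → 1.59; α₂ = 0.9441; rank = 236; θ*₍236₎ = 6.02.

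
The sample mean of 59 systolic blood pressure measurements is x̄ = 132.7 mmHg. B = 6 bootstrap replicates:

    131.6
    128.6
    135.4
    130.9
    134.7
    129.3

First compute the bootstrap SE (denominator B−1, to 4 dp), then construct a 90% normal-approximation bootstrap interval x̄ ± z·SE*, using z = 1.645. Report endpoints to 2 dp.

(128.12, 137.28)

Mean of replicates = 131.7500; sum of squared deviations = 38.6950; SE* = √(38.6950/5) = 2.7819
Margin = 1.645 × 2.7819 = 4.576
Interval: 132.7 ± 4.576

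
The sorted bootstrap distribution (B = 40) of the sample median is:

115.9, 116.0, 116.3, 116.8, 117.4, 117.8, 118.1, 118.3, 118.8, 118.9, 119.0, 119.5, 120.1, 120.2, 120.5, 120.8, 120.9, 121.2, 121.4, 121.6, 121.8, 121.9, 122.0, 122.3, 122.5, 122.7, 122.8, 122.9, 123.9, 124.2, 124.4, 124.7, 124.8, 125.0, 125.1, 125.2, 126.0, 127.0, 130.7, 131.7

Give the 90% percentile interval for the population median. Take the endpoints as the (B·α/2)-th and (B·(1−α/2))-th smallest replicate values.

(116.0, 127.0)

α = 0.10; lower rank = 40 × 0.050 = 2; upper rank = 40 × 0.950 = 38.
The 2nd smallest replicate is 116.0; the 38th is 127.0.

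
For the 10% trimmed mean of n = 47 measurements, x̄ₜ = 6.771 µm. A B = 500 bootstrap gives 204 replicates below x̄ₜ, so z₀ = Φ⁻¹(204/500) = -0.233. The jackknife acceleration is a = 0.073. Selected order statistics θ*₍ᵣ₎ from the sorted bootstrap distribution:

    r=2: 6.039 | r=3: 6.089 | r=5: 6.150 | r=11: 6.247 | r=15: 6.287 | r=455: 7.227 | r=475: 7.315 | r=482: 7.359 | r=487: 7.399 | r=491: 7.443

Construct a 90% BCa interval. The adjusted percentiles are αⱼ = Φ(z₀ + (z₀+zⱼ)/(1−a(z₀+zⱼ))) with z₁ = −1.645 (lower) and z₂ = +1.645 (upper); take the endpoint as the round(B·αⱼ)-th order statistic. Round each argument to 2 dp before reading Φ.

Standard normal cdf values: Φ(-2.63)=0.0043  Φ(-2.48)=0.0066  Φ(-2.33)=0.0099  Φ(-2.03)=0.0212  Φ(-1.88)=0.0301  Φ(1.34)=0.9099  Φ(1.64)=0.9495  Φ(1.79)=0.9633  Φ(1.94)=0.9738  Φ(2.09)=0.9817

Lower: z₀ + z₁ = -0.233 + (-1.645) = -1.878; 1 − a(z₀+z₁) = 1 − (0.073)(-1.878) = 1.1371; argument = -0.233 + (-1.878)/1.1371 = -1.8846 → -1.88.
α₁ = Φ(-1.88) = 0.0301; rank = round(500 × 0.0301) = 15; θ*₍15₎ = 6.287.
Upper: z₀ + z₂ = 1.412; 1 − a(z₀+z₂) = 0.8969; argument = 1.3413 → 1.34; α₂ = 0.9099; rank = 455; θ*₍455₎ = 7.227.

(6.287, 7.227)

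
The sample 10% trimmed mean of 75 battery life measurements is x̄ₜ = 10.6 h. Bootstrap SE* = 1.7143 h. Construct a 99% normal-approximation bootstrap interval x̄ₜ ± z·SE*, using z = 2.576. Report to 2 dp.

(6.18, 15.02)

Margin = 2.576 × 1.7143 = 4.416
Interval: 10.6 ± 4.416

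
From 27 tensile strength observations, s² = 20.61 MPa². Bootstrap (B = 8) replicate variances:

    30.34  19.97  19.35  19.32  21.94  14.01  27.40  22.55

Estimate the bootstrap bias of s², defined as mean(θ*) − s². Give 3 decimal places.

mean(θ*) = (30.34 + 19.97 + 19.35 + 19.32 + 21.94 + 14.01 + 27.40 + 22.55) / 8 = 21.8600
bias = 21.8600 − 20.61

bias = +1.250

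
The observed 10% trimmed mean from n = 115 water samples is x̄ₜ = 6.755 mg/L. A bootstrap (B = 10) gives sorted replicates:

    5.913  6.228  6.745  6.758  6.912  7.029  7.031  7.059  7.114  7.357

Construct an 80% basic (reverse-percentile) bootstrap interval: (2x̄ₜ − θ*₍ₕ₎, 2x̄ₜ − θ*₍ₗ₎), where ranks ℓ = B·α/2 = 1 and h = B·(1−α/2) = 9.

Percentile endpoints at ranks 1 and 9: θ*₍1₎ = 5.913, θ*₍9₎ = 7.114.
Basic interval reflects these around x̄ₜ:
  lower = 2 × 6.755 − 7.114 = 6.396
  upper = 2 × 6.755 − 5.913 = 7.597

(6.396, 7.597)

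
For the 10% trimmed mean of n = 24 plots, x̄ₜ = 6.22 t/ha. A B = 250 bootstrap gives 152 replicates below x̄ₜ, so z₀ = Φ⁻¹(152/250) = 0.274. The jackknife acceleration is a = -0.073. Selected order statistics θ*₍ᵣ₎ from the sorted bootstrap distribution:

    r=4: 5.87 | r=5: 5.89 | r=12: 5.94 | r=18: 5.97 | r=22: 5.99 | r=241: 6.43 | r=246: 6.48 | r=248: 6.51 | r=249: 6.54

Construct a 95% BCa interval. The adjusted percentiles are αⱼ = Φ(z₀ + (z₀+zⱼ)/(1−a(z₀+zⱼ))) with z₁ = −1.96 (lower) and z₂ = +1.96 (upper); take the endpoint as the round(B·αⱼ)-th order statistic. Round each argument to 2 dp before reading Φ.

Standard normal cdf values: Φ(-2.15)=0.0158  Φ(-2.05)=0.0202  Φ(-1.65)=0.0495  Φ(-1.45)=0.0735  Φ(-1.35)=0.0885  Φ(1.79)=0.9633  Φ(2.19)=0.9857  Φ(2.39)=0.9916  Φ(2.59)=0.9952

Lower: z₀ + z₁ = 0.274 + (-1.960) = -1.686; 1 − a(z₀+z₁) = 1 − (-0.073)(-1.686) = 0.8769; argument = 0.274 + (-1.686)/0.8769 = -1.6486 → -1.65.
α₁ = Φ(-1.65) = 0.0495; rank = round(250 × 0.0495) = 12; θ*₍12₎ = 5.94.
Upper: z₀ + z₂ = 2.234; 1 − a(z₀+z₂) = 1.1631; argument = 2.1948 → 2.19; α₂ = 0.9857; rank = 246; θ*₍246₎ = 6.48.

(5.94, 6.48)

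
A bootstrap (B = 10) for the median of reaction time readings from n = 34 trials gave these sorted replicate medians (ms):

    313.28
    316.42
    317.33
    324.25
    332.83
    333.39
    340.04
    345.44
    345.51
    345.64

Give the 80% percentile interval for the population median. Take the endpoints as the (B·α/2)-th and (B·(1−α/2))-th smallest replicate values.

(313.28, 345.51)

α = 0.20; lower rank = 10 × 0.100 = 1; upper rank = 10 × 0.900 = 9.
The 1st smallest replicate is 313.28; the 9th is 345.51.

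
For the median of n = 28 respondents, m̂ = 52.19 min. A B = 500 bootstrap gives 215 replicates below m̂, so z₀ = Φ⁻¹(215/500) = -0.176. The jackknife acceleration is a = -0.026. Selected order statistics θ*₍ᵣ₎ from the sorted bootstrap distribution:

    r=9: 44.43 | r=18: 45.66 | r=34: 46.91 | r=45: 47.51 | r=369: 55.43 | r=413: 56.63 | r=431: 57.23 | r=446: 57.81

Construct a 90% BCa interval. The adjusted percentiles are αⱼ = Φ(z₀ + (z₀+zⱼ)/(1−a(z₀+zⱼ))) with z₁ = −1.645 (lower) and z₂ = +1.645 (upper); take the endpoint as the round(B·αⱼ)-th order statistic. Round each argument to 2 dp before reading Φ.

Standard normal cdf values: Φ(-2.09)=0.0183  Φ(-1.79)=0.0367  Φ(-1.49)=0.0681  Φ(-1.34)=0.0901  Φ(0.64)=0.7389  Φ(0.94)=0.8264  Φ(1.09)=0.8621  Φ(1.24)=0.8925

Lower: z₀ + z₁ = -0.176 + (-1.645) = -1.821; 1 − a(z₀+z₁) = 1 − (-0.026)(-1.821) = 0.9527; argument = -0.176 + (-1.821)/0.9527 = -2.0875 → -2.09.
α₁ = Φ(-2.09) = 0.0183; rank = round(500 × 0.0183) = 9; θ*₍9₎ = 44.43.
Upper: z₀ + z₂ = 1.469; 1 − a(z₀+z₂) = 1.0382; argument = 1.2390 → 1.24; α₂ = 0.8925; rank = 446; θ*₍446₎ = 57.81.

(44.43, 57.81)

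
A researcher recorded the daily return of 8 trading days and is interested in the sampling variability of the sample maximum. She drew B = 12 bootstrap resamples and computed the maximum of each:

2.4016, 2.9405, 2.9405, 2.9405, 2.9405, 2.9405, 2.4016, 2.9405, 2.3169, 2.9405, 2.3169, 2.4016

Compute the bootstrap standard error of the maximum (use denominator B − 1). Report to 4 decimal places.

SE* = 0.2963

Bootstrap SE is the standard deviation of the 12 replicate maximums.
Mean of replicates: (2.4016 + 2.9405 + 2.9405 + 2.9405 + 2.9405 + 2.9405 + 2.4016 + 2.9405 + 2.3169 + 2.9405 + 2.3169 + 2.4016) / 12 = 32.42210 / 12 = 2.70184
Sum of squared deviations: (−0.30024)² + (+0.23866)² + (+0.23866)² + (+0.23866)² + (+0.23866)² + (+0.23866)² + (−0.30024)² + (+0.23866)² + (−0.38494)² + (+0.23866)² + (−0.38494)² + (−0.30024)² = 0.96550
Variance = 0.96550 / 11 = 0.08777
SE* = √0.08777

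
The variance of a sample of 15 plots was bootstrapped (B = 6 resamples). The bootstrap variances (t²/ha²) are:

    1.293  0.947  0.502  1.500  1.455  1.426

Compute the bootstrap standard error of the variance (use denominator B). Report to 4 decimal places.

SE* = 0.3571

Bootstrap SE is the standard deviation of the 6 replicate variances.
Mean of replicates: (1.293 + 0.947 + 0.502 + 1.500 + 1.455 + 1.426) / 6 = 7.12300 / 6 = 1.18717
Sum of squared deviations: (+0.10583)² + (−0.24017)² + (−0.68517)² + (+0.31283)² + (+0.26783)² + (+0.23883)² = 0.76497
Variance = 0.76497 / 6 = 0.12750
SE* = √0.12750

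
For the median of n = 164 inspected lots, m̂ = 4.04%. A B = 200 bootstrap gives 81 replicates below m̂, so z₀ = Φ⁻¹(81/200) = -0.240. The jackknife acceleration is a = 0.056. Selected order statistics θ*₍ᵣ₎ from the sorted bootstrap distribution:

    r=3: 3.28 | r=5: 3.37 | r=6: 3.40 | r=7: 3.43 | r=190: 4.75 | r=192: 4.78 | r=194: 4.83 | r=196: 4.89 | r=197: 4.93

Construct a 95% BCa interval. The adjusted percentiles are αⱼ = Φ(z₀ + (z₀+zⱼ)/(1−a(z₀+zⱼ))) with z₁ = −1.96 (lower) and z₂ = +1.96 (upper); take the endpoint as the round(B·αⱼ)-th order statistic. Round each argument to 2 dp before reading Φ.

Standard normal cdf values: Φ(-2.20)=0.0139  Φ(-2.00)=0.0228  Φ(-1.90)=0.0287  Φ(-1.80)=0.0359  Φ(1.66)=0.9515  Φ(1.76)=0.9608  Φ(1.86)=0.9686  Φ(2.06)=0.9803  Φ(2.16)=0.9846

(3.28, 4.75)

Lower: z₀ + z₁ = -0.240 + (-1.960) = -2.200; 1 − a(z₀+z₁) = 1 − (0.056)(-2.200) = 1.1232; argument = -0.240 + (-2.200)/1.1232 = -2.1987 → -2.20.
α₁ = Φ(-2.20) = 0.0139; rank = round(200 × 0.0139) = 3; θ*₍3₎ = 3.28.
Upper: z₀ + z₂ = 1.720; 1 − a(z₀+z₂) = 0.9037; argument = 1.6633 → 1.66; α₂ = 0.9515; rank = 190; θ*₍190₎ = 4.75.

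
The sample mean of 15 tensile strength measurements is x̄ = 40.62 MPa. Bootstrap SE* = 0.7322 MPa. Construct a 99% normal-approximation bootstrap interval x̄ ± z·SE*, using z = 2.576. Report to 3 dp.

Margin = 2.576 × 0.7322 = 1.8861
Interval: 40.62 ± 1.8861

(38.734, 42.506)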